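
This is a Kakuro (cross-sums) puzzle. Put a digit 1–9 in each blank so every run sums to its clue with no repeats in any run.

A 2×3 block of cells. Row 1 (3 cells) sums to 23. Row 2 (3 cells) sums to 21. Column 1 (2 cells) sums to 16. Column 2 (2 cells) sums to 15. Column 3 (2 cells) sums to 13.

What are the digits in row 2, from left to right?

7, 9, 5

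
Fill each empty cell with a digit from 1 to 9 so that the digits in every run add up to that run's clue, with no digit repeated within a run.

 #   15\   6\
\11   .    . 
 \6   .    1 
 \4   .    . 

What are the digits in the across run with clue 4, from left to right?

4 in 2 cells must be {1,3}; 6 in 3 cells must be {1,2,3}.
R2C1 = 6 − 1 = 5 completes the 6 across.
R3C2 = 3: the only remaining digit allowed by both the 4 across and the 6 down.
R1C2 = 6 − 4 = 2 completes the 6 down.
R3C1 = 4 − 3 = 1 completes the 4 across.
R1C1 = 11 − 2 = 9 completes the 11 across.

1 3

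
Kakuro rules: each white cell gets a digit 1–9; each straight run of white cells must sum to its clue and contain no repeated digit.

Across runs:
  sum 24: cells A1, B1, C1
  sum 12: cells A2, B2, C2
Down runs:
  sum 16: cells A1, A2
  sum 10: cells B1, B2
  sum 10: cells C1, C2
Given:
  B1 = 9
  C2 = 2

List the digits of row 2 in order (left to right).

24 in 3 cells must be {7,8,9}; 16 in 2 cells must be {7,9}.
Given what's placed, A1 must be 7 to fit the 24 across and 16 down.
C1 = 24 − 16 = 8 completes the 24 across.
A2 = 16 − 7 = 9 completes the 16 down.
B2 = 12 − 11 = 1 completes the 12 across.

9 1 2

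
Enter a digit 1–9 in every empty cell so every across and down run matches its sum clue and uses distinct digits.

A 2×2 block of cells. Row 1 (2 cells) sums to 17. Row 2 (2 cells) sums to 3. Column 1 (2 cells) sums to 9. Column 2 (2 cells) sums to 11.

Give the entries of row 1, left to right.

8 9

17 in 2 cells must be {8,9}; 3 in 2 cells must be {1,2}.
The 17 across and the 9 down share only 8, so (1,1) = 8.
(1,2) = 17 − 8 = 9 completes the 17 across.
(2,1) = 9 − 8 = 1 completes the 9 down.
(2,2) = 3 − 1 = 2 completes the 3 across.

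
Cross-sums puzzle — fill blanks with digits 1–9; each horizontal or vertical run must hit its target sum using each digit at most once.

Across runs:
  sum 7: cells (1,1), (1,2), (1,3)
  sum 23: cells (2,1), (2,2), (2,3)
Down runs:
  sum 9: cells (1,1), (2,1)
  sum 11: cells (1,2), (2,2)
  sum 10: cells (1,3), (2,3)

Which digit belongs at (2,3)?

7 in 3 cells must be {1,2,4}; 23 in 3 cells must be {6,8,9}.
Nothing is forced directly, so branch on (1,2), whose candidates are 2 or 4. If (1,2) = 4: then (2,2) would have to be in {6,8,9} for the 23 across but in {7} for the 11 down — contradiction. So (1,2) = 2.
(2,2) = 11 − 2 = 9 completes the 11 down.
Nothing is forced directly, so branch on (2,1), whose candidates are 6 or 8. If (2,1) = 6: then (1,1) would have to be in {1,4} for the 7 across but in {3} for the 9 down — contradiction. So (2,1) = 8.
(1,1) = 9 − 8 = 1 completes the 9 down.
(1,3) = 7 − 3 = 4 completes the 7 across.
(2,3) = 23 − 17 = 6 completes the 23 across.

6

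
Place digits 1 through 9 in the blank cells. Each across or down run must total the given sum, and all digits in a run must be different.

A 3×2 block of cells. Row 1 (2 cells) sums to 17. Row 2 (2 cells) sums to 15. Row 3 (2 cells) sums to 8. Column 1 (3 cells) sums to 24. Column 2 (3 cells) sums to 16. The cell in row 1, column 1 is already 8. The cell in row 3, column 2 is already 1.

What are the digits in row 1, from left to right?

17 in 2 cells must be {8,9}; 24 in 3 cells must be {7,8,9}.
(1,2) = 17 − 8 = 9 completes the 17 across.
(2,2) = 16 − 10 = 6 completes the 16 down.
(3,1) = 8 − 1 = 7 completes the 8 across.
(2,1) = 15 − 6 = 9 completes the 15 across.

8 9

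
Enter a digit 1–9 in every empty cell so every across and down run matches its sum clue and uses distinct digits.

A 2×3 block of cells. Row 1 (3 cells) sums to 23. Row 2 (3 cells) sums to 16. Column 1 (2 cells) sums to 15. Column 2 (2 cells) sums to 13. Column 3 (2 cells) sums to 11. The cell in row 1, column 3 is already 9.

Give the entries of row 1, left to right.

6, 8, 9

23 in 3 cells must be {6,8,9}.
(2,3) = 11 − 9 = 2 completes the 11 down.
Nothing is forced directly, so branch on (1,1), whose candidates are 6 or 8. If (1,1) = 8: that forces (1,2) = 6, after which (2,1) would have to be in {5,6,8,9} for the 16 across but in {7} for the 15 down — contradiction. So (1,1) = 6.
(1,2) = 23 − 15 = 8 completes the 23 across.
(2,1) = 15 − 6 = 9 completes the 15 down.
(2,2) = 16 − 11 = 5 completes the 16 across.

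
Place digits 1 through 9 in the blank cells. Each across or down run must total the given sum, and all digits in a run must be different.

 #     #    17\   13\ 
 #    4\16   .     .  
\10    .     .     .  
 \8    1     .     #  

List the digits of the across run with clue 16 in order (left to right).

16 in 2 cells must be {7,9}; 4 in 2 cells must be {1,3}.
R2C1 = 4 − 1 = 3 completes the 4 down.
R3C2 = 8 − 1 = 7 completes the 8 across.
R1C2 = 9: the only remaining digit allowed by both the 16 across and the 17 down.
R1C3 = 16 − 9 = 7 completes the 16 across.
R2C2 = 17 − 16 = 1 completes the 17 down.
R2C3 = 10 − 4 = 6 completes the 10 across.

9 7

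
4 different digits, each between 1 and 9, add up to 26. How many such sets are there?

4 distinct digits from 1–9 sum between 10 and 30.
Enumerating: {2,7,8,9}, {3,6,8,9}, {4,5,8,9}, {4,6,7,9}, {5,6,7,8}.

5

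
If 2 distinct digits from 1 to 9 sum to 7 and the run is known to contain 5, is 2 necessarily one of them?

Yes

The only way to make 7 from 2 distinct digits under that restriction is {2,5}, which contains 2.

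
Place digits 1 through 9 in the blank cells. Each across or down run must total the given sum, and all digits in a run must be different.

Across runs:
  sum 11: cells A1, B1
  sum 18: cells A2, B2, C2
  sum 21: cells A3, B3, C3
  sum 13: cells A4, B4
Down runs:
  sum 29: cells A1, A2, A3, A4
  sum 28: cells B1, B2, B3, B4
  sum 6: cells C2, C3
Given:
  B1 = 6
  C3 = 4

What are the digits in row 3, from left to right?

29 in 4 cells must be {5,7,8,9}.
A1 = 11 − 6 = 5 completes the 11 across.
C2 = 6 − 4 = 2 completes the 6 down.
B2 = 9: the only remaining digit allowed by both the 18 across and the 28 down.
B3 = 8: the only remaining digit allowed by both the 21 across and the 28 down.
B4 = 28 − 23 = 5 completes the 28 down.
A2 = 18 − 11 = 7 completes the 18 across.
A3 = 21 − 12 = 9 completes the 21 across.

9 8 4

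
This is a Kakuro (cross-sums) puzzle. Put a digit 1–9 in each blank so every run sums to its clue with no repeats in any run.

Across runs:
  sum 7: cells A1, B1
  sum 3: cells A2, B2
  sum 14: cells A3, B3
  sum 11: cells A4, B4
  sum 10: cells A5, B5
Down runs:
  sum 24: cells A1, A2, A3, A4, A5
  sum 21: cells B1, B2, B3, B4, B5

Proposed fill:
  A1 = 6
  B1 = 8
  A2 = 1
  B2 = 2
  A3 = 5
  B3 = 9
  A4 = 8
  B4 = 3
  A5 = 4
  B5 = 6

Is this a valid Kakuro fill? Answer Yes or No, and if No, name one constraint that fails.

No — the down run B1–B5 sums to 28, not 21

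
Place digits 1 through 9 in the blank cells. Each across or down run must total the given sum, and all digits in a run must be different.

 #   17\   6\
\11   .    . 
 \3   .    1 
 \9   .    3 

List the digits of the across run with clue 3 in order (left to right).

2 1

3 in 2 cells must be {1,2}; 6 in 3 cells must be {1,2,3}.
R1C2 = 6 − 4 = 2 completes the 6 down.
R2C1 = 3 − 1 = 2 completes the 3 across.
R3C1 = 9 − 3 = 6 completes the 9 across.
R1C1 = 11 − 2 = 9 completes the 11 across.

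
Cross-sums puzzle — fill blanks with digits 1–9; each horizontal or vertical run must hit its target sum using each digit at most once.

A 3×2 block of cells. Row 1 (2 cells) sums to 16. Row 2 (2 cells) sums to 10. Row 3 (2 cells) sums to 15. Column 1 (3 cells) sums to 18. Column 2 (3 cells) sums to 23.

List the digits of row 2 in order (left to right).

16 in 2 cells must be {7,9}; 23 in 3 cells must be {6,8,9}.
The 16 across and the 23 down share only 9, so (1,2) = 9.
(1,1) = 16 − 9 = 7 completes the 16 across.
Nothing is forced directly, so branch on (2,2), whose candidates are 6 or 8. If (2,2) = 6: then (2,1) would have to be in {4} for the 10 across but in {2,3,5,6,8,9} for the 18 down — contradiction. So (2,2) = 8.
(2,1) = 10 − 8 = 2 completes the 10 across.
(3,1) = 18 − 9 = 9 completes the 18 down.
(3,2) = 15 − 9 = 6 completes the 15 across.

2 8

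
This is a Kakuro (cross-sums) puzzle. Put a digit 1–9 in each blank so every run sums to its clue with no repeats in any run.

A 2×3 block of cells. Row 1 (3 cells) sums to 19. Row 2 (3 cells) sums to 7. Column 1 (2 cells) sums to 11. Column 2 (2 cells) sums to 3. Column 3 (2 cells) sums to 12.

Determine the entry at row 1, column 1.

9

7 in 3 cells must be {1,2,4}; 3 in 2 cells must be {1,2}.
The 19 across and the 3 down share only 2, so (1,2) = 2.
(2,2) = 3 − 2 = 1 completes the 3 down.
Given what's placed, (2,3) must be 4 to fit the 7 across and 12 down.
(1,3) = 12 − 4 = 8 completes the 12 down.
(2,1) = 7 − 5 = 2 completes the 7 across.
(1,1) = 19 − 10 = 9 completes the 19 across.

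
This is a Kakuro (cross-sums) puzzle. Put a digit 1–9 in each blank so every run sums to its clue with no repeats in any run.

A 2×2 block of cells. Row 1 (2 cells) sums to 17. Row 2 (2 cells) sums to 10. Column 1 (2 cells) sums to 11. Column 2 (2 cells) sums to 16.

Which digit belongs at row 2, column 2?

7

17 in 2 cells must be {8,9}; 16 in 2 cells must be {7,9}.
The 17 across and the 16 down share only 9, so (1,2) = 9.
(2,2) = 16 − 9 = 7 completes the 16 down.
(1,1) = 17 − 9 = 8 completes the 17 across.
(2,1) = 10 − 7 = 3 completes the 10 across.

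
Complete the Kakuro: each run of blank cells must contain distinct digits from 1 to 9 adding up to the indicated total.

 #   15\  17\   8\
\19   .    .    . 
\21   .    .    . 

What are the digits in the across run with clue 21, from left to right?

17 in 2 cells must be {8,9}.
Nothing is forced directly, so branch on R2C3, whose candidates are 5 or 6 or 7. If R2C3 = 5: that forces R1C3 = 3, R2C2 = 9, after which R1C2 would have to be in {7,9} for the 19 across but in {8} for the 17 down — contradiction. If R2C3 = 7: then R1C3 would have to be in {2,3,4,5,6,7,8,9} for the 19 across but in {1} for the 8 down — contradiction. So R2C3 = 6.
R1C3 = 8 − 6 = 2 completes the 8 down.
Given what's placed, R2C2 must be 8 to fit the 21 across and 17 down.
R1C2 = 17 − 8 = 9 completes the 17 down.
R2C1 = 21 − 14 = 7 completes the 21 across.
R1C1 = 19 − 11 = 8 completes the 19 across.

7 8 6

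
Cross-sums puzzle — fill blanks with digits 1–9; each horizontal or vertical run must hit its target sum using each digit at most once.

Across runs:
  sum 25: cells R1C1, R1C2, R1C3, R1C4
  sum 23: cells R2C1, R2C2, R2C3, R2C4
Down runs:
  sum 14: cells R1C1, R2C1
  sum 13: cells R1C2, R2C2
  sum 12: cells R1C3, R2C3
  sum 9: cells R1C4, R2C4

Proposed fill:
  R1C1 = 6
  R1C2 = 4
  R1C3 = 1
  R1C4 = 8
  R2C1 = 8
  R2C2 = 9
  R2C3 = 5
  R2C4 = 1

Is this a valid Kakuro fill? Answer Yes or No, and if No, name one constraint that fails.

No — the across run R1C1–R1C4 sums to 19, not 25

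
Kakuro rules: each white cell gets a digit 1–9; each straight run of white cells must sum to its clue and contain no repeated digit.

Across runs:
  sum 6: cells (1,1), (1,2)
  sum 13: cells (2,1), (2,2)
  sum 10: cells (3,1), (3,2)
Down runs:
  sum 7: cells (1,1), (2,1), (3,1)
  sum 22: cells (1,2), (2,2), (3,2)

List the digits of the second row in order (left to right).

4 9

7 in 3 cells must be {1,2,4}.
The 6 across and the 22 down share only 5, so (1,2) = 5.
The 13 across and the 7 down share only 4, so (2,1) = 4.
(2,2) = 13 − 4 = 9 completes the 13 across.
(3,2) = 22 − 14 = 8 completes the 22 down.
(1,1) = 6 − 5 = 1 completes the 6 across.
(3,1) = 10 − 8 = 2 completes the 10 across.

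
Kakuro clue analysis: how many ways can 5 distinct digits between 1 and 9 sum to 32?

5 distinct digits from 1–9 sum between 15 and 35.
Enumerating: {2,6,7,8,9}, {3,5,7,8,9}, {4,5,6,8,9}.

3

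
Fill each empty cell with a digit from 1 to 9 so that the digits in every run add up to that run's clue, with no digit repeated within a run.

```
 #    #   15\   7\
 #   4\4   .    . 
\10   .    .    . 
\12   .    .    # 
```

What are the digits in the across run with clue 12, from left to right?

4 in 2 cells must be {1,3}.
The 12 across and the 4 down share only 3, so R3C1 = 3.
R3C2 = 12 − 3 = 9 completes the 12 across.
R1C2 = 1: the only remaining digit allowed by both the 4 across and the 15 down.
R1C3 = 4 − 1 = 3 completes the 4 across.
R2C1 = 4 − 3 = 1 completes the 4 down.
R2C2 = 15 − 10 = 5 completes the 15 down.
R2C3 = 10 − 6 = 4 completes the 10 across.

3 9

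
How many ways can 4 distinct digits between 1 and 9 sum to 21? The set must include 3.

4 distinct digits from 1–9 sum between 10 and 30.
Keeping only sets containing 3.
Enumerating: {1,3,8,9}, {2,3,7,9}, {3,4,5,9}, {3,4,6,8}, {3,5,6,7}.

5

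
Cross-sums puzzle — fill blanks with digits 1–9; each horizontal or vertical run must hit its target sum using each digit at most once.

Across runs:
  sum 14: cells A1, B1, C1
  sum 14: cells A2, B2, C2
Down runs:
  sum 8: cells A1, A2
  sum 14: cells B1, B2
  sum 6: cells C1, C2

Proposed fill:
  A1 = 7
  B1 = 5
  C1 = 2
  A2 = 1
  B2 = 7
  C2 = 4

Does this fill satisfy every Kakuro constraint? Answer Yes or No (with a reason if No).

No — the across run A2–C2 sums to 12, not 14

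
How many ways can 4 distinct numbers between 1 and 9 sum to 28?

2

4 distinct digits from 1–9 sum between 10 and 30.
Enumerating: {4,7,8,9}, {5,6,8,9}.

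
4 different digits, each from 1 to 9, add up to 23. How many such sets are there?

4 distinct digits from 1–9 sum between 10 and 30.

9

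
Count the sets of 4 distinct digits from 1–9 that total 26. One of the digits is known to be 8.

4

4 distinct digits from 1–9 sum between 10 and 30.
Keeping only sets containing 8.
Enumerating: {2,7,8,9}, {3,6,8,9}, {4,5,8,9}, {5,6,7,8}.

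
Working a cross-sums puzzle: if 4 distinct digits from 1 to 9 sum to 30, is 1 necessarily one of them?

The only way to make 30 from 4 distinct digits is {6,7,8,9}, which does not contain 1.

No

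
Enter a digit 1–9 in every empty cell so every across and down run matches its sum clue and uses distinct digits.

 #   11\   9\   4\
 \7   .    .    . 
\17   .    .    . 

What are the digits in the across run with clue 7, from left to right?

2 4 1

7 in 3 cells must be {1,2,4}; 4 in 2 cells must be {1,3}.
The 7 across and the 4 down share only 1, so R1C3 = 1.
R2C3 = 4 − 1 = 3 completes the 4 down.
Nothing is forced directly, so branch on R1C1, whose candidates are 2 or 4. If R1C1 = 4: that forces R1C2 = 2, after which R2C1 would have to be in {5,6,8,9} for the 17 across but in {7} for the 11 down — contradiction. So R1C1 = 2.
R1C2 = 7 − 3 = 4 completes the 7 across.
R2C1 = 11 − 2 = 9 completes the 11 down.
R2C2 = 17 − 12 = 5 completes the 17 across.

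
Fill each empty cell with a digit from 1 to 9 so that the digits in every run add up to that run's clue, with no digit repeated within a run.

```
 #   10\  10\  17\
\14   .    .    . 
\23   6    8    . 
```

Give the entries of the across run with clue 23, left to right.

6 8 9

23 in 3 cells must be {6,8,9}; 17 in 2 cells must be {8,9}.
R1C1 = 10 − 6 = 4 completes the 10 down.
R1C2 = 10 − 8 = 2 completes the 10 down.
R1C3 = 14 − 6 = 8 completes the 14 across.
R2C3 = 23 − 14 = 9 completes the 23 across.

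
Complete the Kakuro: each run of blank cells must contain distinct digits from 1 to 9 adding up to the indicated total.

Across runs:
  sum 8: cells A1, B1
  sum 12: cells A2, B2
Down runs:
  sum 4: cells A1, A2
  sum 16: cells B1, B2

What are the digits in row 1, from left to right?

1, 7

4 in 2 cells must be {1,3}; 16 in 2 cells must be {7,9}.
The 8 across and the 16 down share only 7, so B1 = 7.
The 12 across and the 4 down share only 3, so A2 = 3.
B2 = 12 − 3 = 9 completes the 12 across.
A1 = 8 − 7 = 1 completes the 8 across.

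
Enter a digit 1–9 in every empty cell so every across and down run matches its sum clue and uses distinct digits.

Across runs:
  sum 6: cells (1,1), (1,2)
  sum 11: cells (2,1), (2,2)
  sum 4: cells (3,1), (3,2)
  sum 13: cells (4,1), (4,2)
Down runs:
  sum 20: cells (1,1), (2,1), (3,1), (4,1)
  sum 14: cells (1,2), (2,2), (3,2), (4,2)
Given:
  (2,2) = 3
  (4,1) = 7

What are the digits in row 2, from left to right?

4 in 2 cells must be {1,3}.
(2,1) = 11 − 3 = 8 completes the 11 across.
Given what's placed, (3,2) must be 1 to fit the 4 across and 14 down.
(4,2) = 13 − 7 = 6 completes the 13 across.
(1,2) = 14 − 10 = 4 completes the 14 down.
(3,1) = 4 − 1 = 3 completes the 4 across.
(1,1) = 6 − 4 = 2 completes the 6 across.

8, 3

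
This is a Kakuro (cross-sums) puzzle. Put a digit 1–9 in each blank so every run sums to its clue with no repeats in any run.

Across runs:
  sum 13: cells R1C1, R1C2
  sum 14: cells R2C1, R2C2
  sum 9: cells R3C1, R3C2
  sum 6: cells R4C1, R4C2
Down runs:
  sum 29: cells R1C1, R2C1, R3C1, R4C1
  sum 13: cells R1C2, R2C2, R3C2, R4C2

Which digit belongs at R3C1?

7

29 in 4 cells must be {5,7,8,9}.
Only 5 fits R4C1 under both its across sum 6 and down sum 29.
R4C2 = 6 − 5 = 1 completes the 6 across.
Nothing is forced directly, so branch on R3C1, whose candidates are 7 or 8. If R3C1 = 8: that forces R2C1 = 9, R2C2 = 5, after which R3C2 would have to be in {1} for the 9 across but in {3,4} for the 13 down — contradiction. So R3C1 = 7.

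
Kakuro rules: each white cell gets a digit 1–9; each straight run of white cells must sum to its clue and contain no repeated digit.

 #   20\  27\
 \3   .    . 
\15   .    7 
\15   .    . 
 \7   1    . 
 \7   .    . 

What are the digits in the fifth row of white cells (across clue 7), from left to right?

3 in 2 cells must be {1,2}.
R1C1 = 2: the only remaining digit allowed by both the 3 across and the 20 down.
R1C2 = 3 − 2 = 1 completes the 3 across.
R2C1 = 15 − 7 = 8 completes the 15 across.
Given what's placed, R3C1 must be 6 to fit the 15 across and 20 down.
R3C2 = 15 − 6 = 9 completes the 15 across.
R4C2 = 7 − 1 = 6 completes the 7 across.
R5C1 = 20 − 17 = 3 completes the 20 down.
R5C2 = 7 − 3 = 4 completes the 7 across.

3, 4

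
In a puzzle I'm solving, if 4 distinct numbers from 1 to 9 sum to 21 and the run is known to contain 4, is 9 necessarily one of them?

No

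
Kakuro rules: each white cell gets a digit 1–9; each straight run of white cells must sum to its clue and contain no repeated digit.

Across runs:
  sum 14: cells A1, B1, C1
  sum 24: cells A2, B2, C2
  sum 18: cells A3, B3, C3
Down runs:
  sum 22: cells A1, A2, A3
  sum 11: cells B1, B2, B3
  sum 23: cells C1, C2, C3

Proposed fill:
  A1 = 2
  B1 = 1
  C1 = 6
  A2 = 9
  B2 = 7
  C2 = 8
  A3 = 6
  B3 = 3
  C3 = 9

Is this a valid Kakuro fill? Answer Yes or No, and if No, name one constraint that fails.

No — the across run A1–C1 sums to 9, not 14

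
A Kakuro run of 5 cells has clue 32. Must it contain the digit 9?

Every partition of 32 into 5 distinct digits includes 9: {2,6,7,8,9}, {3,5,7,8,9}, {4,5,6,8,9}.

Yes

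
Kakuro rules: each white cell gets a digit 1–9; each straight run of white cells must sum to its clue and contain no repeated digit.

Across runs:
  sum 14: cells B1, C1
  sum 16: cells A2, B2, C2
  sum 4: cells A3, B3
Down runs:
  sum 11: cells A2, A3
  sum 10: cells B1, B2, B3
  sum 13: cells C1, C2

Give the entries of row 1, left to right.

6 8

4 in 2 cells must be {1,3}.
The 4 across and the 11 down share only 3, so A3 = 3.
B3 = 4 − 3 = 1 completes the 4 across.
A2 = 11 − 3 = 8 completes the 11 down.
No cell is forced outright now. B1 can only be 5 or 6 (the digits allowed by both its 14 across and its 10 down). If B1 = 5: that forces C1 = 9, after which B2 would have to be in {1,2,3,5,6,7} for the 16 across but in {4} for the 10 down — contradiction. So B1 = 6.
C1 = 14 − 6 = 8 completes the 14 across.
B2 = 10 − 7 = 3 completes the 10 down.
C2 = 16 − 11 = 5 completes the 16 across.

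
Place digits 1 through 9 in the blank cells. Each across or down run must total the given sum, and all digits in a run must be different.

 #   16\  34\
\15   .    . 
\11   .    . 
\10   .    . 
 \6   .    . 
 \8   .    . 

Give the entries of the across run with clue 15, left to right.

16 in 5 cells must be {1,2,3,4,6}; 34 in 5 cells must be {4,6,7,8,9}.
Only 6 fits R1C1 under both its across sum 15 and down sum 16.
R1C2 = 15 − 6 = 9 completes the 15 across.

6 9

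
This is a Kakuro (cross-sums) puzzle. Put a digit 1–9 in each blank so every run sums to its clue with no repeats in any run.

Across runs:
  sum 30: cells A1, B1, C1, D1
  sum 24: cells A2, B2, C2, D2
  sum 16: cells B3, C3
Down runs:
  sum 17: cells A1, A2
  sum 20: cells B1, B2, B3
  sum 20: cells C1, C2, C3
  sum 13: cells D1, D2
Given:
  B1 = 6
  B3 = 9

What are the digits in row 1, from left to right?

30 in 4 cells must be {6,7,8,9}; 16 in 2 cells must be {7,9}; 17 in 2 cells must be {8,9}.
B2 = 20 − 15 = 5 completes the 20 down.
C3 = 16 − 9 = 7 completes the 16 across.
Nothing is forced directly, so branch on A1, whose candidates are 8 or 9. If A1 = 9: that forces C1 = 8, D1 = 7, A2 = 8, after which C2 would have to be in {2,4,7,9} for the 24 across but in {5} for the 20 down — contradiction. So A1 = 8.
C1 = 9: the only remaining digit allowed by both the 30 across and the 20 down.
D1 = 30 − 23 = 7 completes the 30 across.

8, 6, 9, 7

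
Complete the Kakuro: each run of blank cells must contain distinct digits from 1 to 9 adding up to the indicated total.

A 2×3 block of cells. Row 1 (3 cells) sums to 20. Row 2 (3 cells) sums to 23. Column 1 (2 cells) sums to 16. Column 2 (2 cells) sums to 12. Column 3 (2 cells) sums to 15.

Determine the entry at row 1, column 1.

7

23 in 3 cells must be {6,8,9}; 16 in 2 cells must be {7,9}.
The 23 across and the 16 down share only 9, so (2,1) = 9.
Given what's placed, (2,2) must be 8 to fit the 23 across and 12 down.
(2,3) = 23 − 17 = 6 completes the 23 across.
(1,1) = 16 − 9 = 7 completes the 16 down.
(1,2) = 12 − 8 = 4 completes the 12 down.
(1,3) = 20 − 11 = 9 completes the 20 across.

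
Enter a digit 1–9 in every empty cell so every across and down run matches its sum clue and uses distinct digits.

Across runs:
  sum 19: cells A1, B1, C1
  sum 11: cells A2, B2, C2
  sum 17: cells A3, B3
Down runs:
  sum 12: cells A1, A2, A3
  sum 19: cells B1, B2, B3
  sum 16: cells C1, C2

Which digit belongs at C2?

7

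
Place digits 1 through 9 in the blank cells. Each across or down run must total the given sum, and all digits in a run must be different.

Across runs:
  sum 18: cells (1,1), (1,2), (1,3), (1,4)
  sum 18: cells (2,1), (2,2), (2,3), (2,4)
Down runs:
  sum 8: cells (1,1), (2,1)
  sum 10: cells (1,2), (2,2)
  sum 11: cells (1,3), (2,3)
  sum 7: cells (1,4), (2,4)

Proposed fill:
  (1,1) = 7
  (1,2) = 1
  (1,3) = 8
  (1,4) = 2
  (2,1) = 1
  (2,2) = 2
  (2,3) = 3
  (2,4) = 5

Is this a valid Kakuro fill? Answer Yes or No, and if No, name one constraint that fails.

No — the down run (1,2)–(2,2) sums to 3, not 10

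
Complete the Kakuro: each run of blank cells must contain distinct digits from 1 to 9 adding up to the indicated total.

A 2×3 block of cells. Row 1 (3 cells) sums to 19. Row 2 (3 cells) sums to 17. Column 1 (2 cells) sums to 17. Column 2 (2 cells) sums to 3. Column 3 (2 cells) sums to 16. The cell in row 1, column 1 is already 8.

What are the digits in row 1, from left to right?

8, 2, 9

17 in 2 cells must be {8,9}; 3 in 2 cells must be {1,2}; 16 in 2 cells must be {7,9}.
(1,2) = 2: the only remaining digit allowed by both the 19 across and the 3 down.
(1,3) = 19 − 10 = 9 completes the 19 across.
(2,1) = 17 − 8 = 9 completes the 17 down.
(2,2) = 3 − 2 = 1 completes the 3 down.
(2,3) = 17 − 10 = 7 completes the 17 across.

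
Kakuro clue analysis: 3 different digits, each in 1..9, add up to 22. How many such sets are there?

3 distinct digits from 1–9 sum between 6 and 24.
Enumerating: {5,8,9}, {6,7,9}.

2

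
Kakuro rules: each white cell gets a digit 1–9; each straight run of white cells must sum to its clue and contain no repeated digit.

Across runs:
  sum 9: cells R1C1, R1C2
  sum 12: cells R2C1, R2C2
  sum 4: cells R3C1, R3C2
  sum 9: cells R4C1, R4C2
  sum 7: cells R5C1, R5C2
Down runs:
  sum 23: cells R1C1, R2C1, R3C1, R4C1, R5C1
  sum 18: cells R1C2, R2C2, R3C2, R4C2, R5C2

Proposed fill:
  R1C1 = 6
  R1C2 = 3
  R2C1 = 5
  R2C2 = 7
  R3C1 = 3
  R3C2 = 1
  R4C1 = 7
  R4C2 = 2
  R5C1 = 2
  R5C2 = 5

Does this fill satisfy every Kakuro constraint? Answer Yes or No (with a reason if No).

Yes

Across: 6+3=9; 5+7=12; 3+1=4; 7+2=9; 2+5=7. Down: 6+5+3+7+2=23; 3+7+1+2+5=18. No digit repeats within any run.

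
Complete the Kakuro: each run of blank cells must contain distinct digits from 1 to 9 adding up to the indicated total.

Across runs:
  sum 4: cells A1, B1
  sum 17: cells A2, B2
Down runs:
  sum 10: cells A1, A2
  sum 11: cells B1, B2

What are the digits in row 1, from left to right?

1 3

4 in 2 cells must be {1,3}; 17 in 2 cells must be {8,9}.
The 4 across and the 11 down share only 3, so B1 = 3.
B2 = 11 − 3 = 8 completes the 11 down.
A1 = 4 − 3 = 1 completes the 4 across.
A2 = 17 − 8 = 9 completes the 17 across.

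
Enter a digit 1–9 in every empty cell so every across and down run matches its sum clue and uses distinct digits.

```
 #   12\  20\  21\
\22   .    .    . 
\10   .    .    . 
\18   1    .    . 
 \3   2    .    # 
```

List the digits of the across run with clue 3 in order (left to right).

3 in 2 cells must be {1,2}.
R4C2 = 3 − 2 = 1 completes the 3 across.

2 1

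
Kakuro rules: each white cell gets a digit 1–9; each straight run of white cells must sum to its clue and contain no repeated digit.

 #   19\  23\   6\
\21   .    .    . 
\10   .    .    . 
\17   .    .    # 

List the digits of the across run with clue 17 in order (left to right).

9 8

17 in 2 cells must be {8,9}; 23 in 3 cells must be {6,8,9}.
Only 6 fits R2C2 under both its across sum 10 and down sum 23.
Given what's placed, R2C3 must be 1 to fit the 10 across and 6 down.
R1C3 = 6 − 1 = 5 completes the 6 down.
R2C1 = 10 − 7 = 3 completes the 10 across.
R3C1 = 9: the only remaining digit allowed by both the 17 across and the 19 down.
R3C2 = 17 − 9 = 8 completes the 17 across.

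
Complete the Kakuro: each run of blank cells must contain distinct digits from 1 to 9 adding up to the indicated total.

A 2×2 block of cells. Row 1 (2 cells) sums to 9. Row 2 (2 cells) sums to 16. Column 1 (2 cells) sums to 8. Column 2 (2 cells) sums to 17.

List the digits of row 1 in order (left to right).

16 in 2 cells must be {7,9}; 17 in 2 cells must be {8,9}.
The 9 across and the 17 down share only 8, so (1,2) = 8.
The 16 across and the 8 down share only 7, so (2,1) = 7.
(2,2) = 16 − 7 = 9 completes the 16 across.
(1,1) = 9 − 8 = 1 completes the 9 across.

1 8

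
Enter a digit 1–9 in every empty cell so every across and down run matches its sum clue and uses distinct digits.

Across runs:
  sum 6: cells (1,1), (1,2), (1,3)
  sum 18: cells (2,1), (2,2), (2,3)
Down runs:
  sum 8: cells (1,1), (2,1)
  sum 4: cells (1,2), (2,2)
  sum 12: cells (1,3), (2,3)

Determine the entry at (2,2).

6 in 3 cells must be {1,2,3}; 4 in 2 cells must be {1,3}.
The 6 across and the 12 down share only 3, so (1,3) = 3.
(2,3) = 12 − 3 = 9 completes the 12 down.
Given what's placed, (1,2) must be 1 to fit the 6 across and 4 down.
(2,2) = 4 − 1 = 3 completes the 4 down.
(1,1) = 6 − 4 = 2 completes the 6 across.
(2,1) = 18 − 12 = 6 completes the 18 across.

3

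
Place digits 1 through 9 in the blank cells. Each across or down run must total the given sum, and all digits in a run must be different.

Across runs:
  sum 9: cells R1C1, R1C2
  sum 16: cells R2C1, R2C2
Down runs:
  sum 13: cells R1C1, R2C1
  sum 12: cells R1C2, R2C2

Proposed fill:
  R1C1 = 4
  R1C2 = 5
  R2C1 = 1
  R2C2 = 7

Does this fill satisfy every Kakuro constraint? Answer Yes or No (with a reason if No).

No — the across run R2C1–R2C2 sums to 8, not 16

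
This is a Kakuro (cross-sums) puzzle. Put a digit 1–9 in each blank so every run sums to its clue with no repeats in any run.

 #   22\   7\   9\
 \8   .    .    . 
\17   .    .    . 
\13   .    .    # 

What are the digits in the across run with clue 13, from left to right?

9 4

7 in 3 cells must be {1,2,4}.
Only 5 fits R1C1 under both its across sum 8 and down sum 22.
The 13 across and the 7 down share only 4, so R3C2 = 4.
R3C1 = 13 − 4 = 9 completes the 13 across.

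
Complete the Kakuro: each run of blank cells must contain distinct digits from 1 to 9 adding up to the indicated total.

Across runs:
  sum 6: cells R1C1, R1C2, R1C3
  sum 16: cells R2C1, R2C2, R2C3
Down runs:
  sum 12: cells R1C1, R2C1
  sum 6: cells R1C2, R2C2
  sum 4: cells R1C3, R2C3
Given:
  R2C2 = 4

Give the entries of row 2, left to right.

6 in 3 cells must be {1,2,3}; 4 in 2 cells must be {1,3}.
The 6 across and the 12 down share only 3, so R1C1 = 3.
R1C2 = 6 − 4 = 2 completes the 6 down.
R1C3 = 6 − 5 = 1 completes the 6 across.
R2C1 = 12 − 3 = 9 completes the 12 down.
R2C3 = 16 − 13 = 3 completes the 16 across.

9 4 3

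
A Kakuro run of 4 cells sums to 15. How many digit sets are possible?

4 distinct digits from 1–9 sum between 10 and 30.
Enumerating: {1,2,3,9}, {1,2,4,8}, {1,2,5,7}, {1,3,4,7}, {1,3,5,6}, {2,3,4,6}.

6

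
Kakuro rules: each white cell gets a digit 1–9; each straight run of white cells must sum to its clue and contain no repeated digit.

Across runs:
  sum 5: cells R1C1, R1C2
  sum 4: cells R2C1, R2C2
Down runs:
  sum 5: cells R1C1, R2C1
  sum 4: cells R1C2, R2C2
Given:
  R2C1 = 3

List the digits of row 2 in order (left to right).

4 in 2 cells must be {1,3}.
R1C1 = 5 − 3 = 2 completes the 5 down.
R1C2 = 5 − 2 = 3 completes the 5 across.
R2C2 = 4 − 3 = 1 completes the 4 across.

3 1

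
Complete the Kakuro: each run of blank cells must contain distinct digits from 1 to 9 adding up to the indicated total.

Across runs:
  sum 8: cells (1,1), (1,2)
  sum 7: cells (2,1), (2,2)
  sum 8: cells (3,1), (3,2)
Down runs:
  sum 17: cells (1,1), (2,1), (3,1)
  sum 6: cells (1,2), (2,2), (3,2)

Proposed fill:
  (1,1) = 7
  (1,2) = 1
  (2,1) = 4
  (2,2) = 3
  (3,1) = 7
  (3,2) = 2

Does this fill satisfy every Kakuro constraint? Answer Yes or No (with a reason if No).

No — the across run (3,1)–(3,2) sums to 9, not 8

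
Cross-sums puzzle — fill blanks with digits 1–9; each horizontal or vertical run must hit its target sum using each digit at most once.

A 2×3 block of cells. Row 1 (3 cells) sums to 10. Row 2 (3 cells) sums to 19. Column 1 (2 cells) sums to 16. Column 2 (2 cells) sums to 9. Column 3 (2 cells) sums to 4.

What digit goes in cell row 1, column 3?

1

16 in 2 cells must be {7,9}; 4 in 2 cells must be {1,3}.
The 10 across and the 16 down share only 7, so (1,1) = 7.
Given what's placed, (1,3) must be 1 to fit the 10 across and 4 down.
(2,1) = 16 − 7 = 9 completes the 16 down.
(2,3) = 4 − 1 = 3 completes the 4 down.
(1,2) = 10 − 8 = 2 completes the 10 across.
(2,2) = 19 − 12 = 7 completes the 19 across.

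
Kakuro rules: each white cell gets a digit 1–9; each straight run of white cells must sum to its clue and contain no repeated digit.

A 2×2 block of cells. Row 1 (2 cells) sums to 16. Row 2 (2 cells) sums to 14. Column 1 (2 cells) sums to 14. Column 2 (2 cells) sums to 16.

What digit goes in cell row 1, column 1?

9

16 in 2 cells must be {7,9}.
The 16 across and the 14 down share only 9, so (1,1) = 9.
(1,2) = 16 − 9 = 7 completes the 16 across.
(2,1) = 14 − 9 = 5 completes the 14 down.
(2,2) = 14 − 5 = 9 completes the 14 across.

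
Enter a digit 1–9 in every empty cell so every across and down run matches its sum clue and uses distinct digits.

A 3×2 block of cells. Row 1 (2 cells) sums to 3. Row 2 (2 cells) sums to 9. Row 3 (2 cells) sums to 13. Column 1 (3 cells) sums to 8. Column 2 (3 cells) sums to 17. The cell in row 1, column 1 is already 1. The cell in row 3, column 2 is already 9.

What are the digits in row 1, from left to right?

1, 2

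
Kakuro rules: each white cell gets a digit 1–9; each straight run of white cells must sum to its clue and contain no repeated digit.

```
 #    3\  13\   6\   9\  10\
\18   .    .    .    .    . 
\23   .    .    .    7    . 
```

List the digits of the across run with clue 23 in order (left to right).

3 in 2 cells must be {1,2}.
R1C4 = 9 − 7 = 2 completes the 9 down.
R1C1 = 1: the only remaining digit allowed by both the 18 across and the 3 down.
R2C1 = 3 − 1 = 2 completes the 3 down.
Nothing is forced directly, so branch on R1C3, whose candidates are 4 or 5. If R1C3 = 4: then R2C3 would have to be in {1,3,4,5,6,8,9} for the 23 across but in {2} for the 6 down — contradiction. So R1C3 = 5.
R2C3 = 6 − 5 = 1 completes the 6 down.
No cell is forced outright now. R2C5 can only be 4 or 8 or 9 (the digits allowed by both its 23 across and its 10 down). If R2C5 = 8: then R1C5 would have to be in {3,4,6,7} for the 18 across but in {2} for the 10 down — contradiction. If R2C5 = 9: then R1C5 would have to be in {3,4,6,7} for the 18 across but in {1} for the 10 down — contradiction. So R2C5 = 4.
R1C5 = 10 − 4 = 6 completes the 10 down.
R2C2 = 23 − 14 = 9 completes the 23 across.

2 9 1 7 4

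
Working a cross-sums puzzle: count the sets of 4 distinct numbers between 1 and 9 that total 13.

3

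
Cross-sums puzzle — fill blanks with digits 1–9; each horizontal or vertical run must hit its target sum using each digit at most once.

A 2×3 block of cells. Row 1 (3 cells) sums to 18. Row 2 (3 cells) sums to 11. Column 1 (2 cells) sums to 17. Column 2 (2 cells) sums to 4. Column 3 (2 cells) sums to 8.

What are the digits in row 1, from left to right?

17 in 2 cells must be {8,9}; 4 in 2 cells must be {1,3}.
The 11 across and the 17 down share only 8, so (2,1) = 8.
Given what's placed, (2,2) must be 1 to fit the 11 across and 4 down.
(2,3) = 11 − 9 = 2 completes the 11 across.
(1,1) = 17 − 8 = 9 completes the 17 down.
(1,2) = 4 − 1 = 3 completes the 4 down.
(1,3) = 18 − 12 = 6 completes the 18 across.

9 3 6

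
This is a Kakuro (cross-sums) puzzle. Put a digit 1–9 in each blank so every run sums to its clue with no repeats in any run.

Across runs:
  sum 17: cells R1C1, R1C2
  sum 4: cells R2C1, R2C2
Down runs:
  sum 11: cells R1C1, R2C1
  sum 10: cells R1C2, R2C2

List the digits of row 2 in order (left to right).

3 1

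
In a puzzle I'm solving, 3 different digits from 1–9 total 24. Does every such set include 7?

Yes

The only way to make 24 from 3 distinct digits is {7,8,9}, which contains 7.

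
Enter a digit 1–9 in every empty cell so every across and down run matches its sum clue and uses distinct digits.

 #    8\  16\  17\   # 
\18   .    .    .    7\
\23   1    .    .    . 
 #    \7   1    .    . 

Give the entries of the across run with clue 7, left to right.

1 4 2

7 in 3 cells must be {1,2,4}.
R1C1 = 8 − 1 = 7 completes the 8 down.
Nothing is forced directly, so branch on R2C4, whose candidates are 5 or 6. If R2C4 = 6: then R3C4 would have to be in {2,4} for the 7 across but in {1} for the 7 down — contradiction. So R2C4 = 5.
R3C4 = 7 − 5 = 2 completes the 7 down.
R3C3 = 7 − 3 = 4 completes the 7 across.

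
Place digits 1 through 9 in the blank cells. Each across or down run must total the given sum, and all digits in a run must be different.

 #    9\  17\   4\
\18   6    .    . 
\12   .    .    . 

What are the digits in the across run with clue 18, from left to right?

17 in 2 cells must be {8,9}; 4 in 2 cells must be {1,3}.
R1C3 = 3: the only remaining digit allowed by both the 18 across and the 4 down.
R2C1 = 9 − 6 = 3 completes the 9 down.
R2C2 = 8: the only remaining digit allowed by both the 12 across and the 17 down.
R2C3 = 12 − 11 = 1 completes the 12 across.
R1C2 = 18 − 9 = 9 completes the 18 across.

6 9 3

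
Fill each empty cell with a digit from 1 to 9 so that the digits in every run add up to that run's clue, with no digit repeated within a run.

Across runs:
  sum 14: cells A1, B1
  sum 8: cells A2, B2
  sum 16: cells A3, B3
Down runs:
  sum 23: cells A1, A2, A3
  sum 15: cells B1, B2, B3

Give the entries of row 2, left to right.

16 in 2 cells must be {7,9}; 23 in 3 cells must be {6,8,9}.
The 8 across and the 23 down share only 6, so A2 = 6.
B2 = 8 − 6 = 2 completes the 8 across.
Given what's placed, A3 must be 9 to fit the 16 across and 23 down.
B3 = 16 − 9 = 7 completes the 16 across.
A1 = 23 − 15 = 8 completes the 23 down.
B1 = 14 − 8 = 6 completes the 14 across.

6 2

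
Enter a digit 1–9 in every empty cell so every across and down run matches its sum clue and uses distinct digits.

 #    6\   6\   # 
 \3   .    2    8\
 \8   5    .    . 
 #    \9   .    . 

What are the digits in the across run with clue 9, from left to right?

3 in 2 cells must be {1,2}; 6 in 3 cells must be {1,2,3}.
R1C1 = 3 − 2 = 1 completes the 3 across.
Given what's placed, R2C2 must be 1 to fit the 8 across and 6 down.
R2C3 = 8 − 6 = 2 completes the 8 across.
R3C2 = 6 − 3 = 3 completes the 6 down.
R3C3 = 9 − 3 = 6 completes the 9 across.

3 6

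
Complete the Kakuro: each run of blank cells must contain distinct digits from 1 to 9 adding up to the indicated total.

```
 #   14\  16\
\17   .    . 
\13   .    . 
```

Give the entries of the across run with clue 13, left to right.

6 7

17 in 2 cells must be {8,9}; 16 in 2 cells must be {7,9}.
The 17 across and the 16 down share only 9, so R1C2 = 9.
R2C2 = 16 − 9 = 7 completes the 16 down.
R1C1 = 17 − 9 = 8 completes the 17 across.
R2C1 = 13 − 7 = 6 completes the 13 across.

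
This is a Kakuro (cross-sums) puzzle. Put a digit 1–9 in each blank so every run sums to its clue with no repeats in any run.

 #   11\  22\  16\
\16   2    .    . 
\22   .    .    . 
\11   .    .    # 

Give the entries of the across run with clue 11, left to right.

3, 8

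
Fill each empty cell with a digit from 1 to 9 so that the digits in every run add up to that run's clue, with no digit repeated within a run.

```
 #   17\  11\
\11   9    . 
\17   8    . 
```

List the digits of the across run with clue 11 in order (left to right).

9, 2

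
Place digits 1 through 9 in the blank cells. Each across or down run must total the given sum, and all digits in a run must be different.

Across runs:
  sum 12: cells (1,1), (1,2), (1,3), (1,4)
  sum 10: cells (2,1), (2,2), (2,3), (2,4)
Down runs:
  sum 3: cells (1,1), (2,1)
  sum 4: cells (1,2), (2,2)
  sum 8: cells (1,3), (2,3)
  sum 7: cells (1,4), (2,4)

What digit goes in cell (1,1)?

2

10 in 4 cells must be {1,2,3,4}; 3 in 2 cells must be {1,2}; 4 in 2 cells must be {1,3}.
Nothing is forced directly, so branch on (1,1), whose candidates are 1 or 2. If (1,1) = 1: that forces (1,2) = 3, (2,1) = 2, (2,2) = 1, (2,3) = 3, (2,4) = 4, after which (1,3) would have to be in {2,6} for the 12 across but in {5} for the 8 down — contradiction. So (1,1) = 2.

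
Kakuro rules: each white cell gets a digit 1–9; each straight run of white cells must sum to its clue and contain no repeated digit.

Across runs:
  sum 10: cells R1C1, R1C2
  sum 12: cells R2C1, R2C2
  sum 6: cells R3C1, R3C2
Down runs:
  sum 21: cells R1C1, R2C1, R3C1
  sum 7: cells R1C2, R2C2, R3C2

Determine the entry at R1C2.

1

7 in 3 cells must be {1,2,4}.
The 12 across and the 7 down share only 4, so R2C2 = 4.
R2C1 = 12 − 4 = 8 completes the 12 across.
Given what's placed, R3C1 must be 4 to fit the 6 across and 21 down.
R3C2 = 6 − 4 = 2 completes the 6 across.
R1C1 = 21 − 12 = 9 completes the 21 down.
R1C2 = 10 − 9 = 1 completes the 10 across.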